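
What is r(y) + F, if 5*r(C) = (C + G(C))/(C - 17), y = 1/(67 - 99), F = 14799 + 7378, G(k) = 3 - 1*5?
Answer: 12086478/545 ≈ 22177.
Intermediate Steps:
G(k) = -2 (G(k) = 3 - 5 = -2)
F = 22177
y = -1/32 (y = 1/(-32) = -1/32 ≈ -0.031250)
r(C) = (-2 + C)/(5*(-17 + C)) (r(C) = ((C - 2)/(C - 17))/5 = ((-2 + C)/(-17 + C))/5 = (-2 + C)/(5*(-17 + C)))
r(y) + F = (-2 - 1/32)/(5*(-17 - 1/32)) + 22177 = (⅕)*(-65/32)/(-545/32) + 22177 = (⅕)*(-32/545)*(-65/32) + 22177 = 13/545 + 22177 = 12086478/545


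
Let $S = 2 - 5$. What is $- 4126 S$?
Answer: $12378$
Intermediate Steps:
$S = -3$
$- 4126 S = \left(-4126\right) \left(-3\right) = 12378$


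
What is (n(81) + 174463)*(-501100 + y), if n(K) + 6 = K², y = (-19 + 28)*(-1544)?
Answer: -93223545928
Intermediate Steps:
y = -13896 (y = 9*(-1544) = -13896)
n(K) = -6 + K²
(n(81) + 174463)*(-501100 + y) = ((-6 + 81²) + 174463)*(-501100 - 13896) = ((-6 + 6561) + 174463)*(-514996) = (6555 + 174463)*(-514996) = 181018*(-514996) = -93223545928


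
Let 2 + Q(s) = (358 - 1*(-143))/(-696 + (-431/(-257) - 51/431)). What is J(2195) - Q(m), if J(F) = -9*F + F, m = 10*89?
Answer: -1350526549057/76921178 ≈ -17557.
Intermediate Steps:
m = 890
J(F) = -8*F
Q(s) = -209336623/76921178 (Q(s) = -2 + (358 - 1*(-143))/(-696 + (-431/(-257) - 51/431)) = -2 + (358 + 143)/(-696 + (-431*(-1/257) - 51*1/431)) = -2 + 501/(-696 + (431/257 - 51/431)) = -2 + 501/(-696 + 172654/110767) = -2 + 501/(-76921178/110767) = -2 + 501*(-110767/76921178) = -2 - 55494267/76921178 = -209336623/76921178)
J(2195) - Q(m) = -8*2195 - 1*(-209336623/76921178) = -17560 + 209336623/76921178 = -1350526549057/76921178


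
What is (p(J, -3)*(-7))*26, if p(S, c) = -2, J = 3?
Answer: 364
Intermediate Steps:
(p(J, -3)*(-7))*26 = -2*(-7)*26 = 14*26 = 364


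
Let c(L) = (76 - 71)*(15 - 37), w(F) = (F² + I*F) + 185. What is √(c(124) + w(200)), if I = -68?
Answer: 5*√1059 ≈ 162.71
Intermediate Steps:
w(F) = 185 + F² - 68*F (w(F) = (F² - 68*F) + 185 = 185 + F² - 68*F)
c(L) = -110 (c(L) = 5*(-22) = -110)
√(c(124) + w(200)) = √(-110 + (185 + 200² - 68*200)) = √(-110 + (185 + 40000 - 13600)) = √(-110 + 26585) = √26475 = 5*√1059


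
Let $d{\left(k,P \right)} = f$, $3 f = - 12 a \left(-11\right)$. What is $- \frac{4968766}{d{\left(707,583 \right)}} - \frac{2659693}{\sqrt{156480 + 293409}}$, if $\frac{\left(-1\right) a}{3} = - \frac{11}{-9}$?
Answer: $\frac{677559}{22} - \frac{2659693 \sqrt{449889}}{449889} \approx 26833.0$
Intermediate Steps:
$a = - \frac{11}{3}$ ($a = - 3 \left(- \frac{11}{-9}\right) = - 3 \left(\left(-11\right) \left(- \frac{1}{9}\right)\right) = \left(-3\right) \frac{11}{9} = - \frac{11}{3} \approx -3.6667$)
$f = - \frac{484}{3}$ ($f = \frac{\left(-12\right) \left(- \frac{11}{3}\right) \left(-11\right)}{3} = \frac{44 \left(-11\right)}{3} = \frac{1}{3} \left(-484\right) = - \frac{484}{3} \approx -161.33$)
$d{\left(k,P \right)} = - \frac{484}{3}$
$- \frac{4968766}{d{\left(707,583 \right)}} - \frac{2659693}{\sqrt{156480 + 293409}} = - \frac{4968766}{- \frac{484}{3}} - \frac{2659693}{\sqrt{156480 + 293409}} = \left(-4968766\right) \left(- \frac{3}{484}\right) - \frac{2659693}{\sqrt{449889}} = \frac{677559}{22} - 2659693 \frac{\sqrt{449889}}{449889} = \frac{677559}{22} - \frac{2659693 \sqrt{449889}}{449889}$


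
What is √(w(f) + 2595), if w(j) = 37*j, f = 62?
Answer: √4889 ≈ 69.921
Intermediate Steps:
√(w(f) + 2595) = √(37*62 + 2595) = √(2294 + 2595) = √4889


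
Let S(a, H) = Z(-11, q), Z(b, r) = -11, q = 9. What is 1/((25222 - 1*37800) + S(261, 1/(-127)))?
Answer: -1/12589 ≈ -7.9434e-5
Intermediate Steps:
S(a, H) = -11
1/((25222 - 1*37800) + S(261, 1/(-127))) = 1/((25222 - 1*37800) - 11) = 1/((25222 - 37800) - 11) = 1/(-12578 - 11) = 1/(-12589) = -1/12589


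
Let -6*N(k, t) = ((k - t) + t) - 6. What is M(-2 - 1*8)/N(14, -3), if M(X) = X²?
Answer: -75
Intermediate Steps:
N(k, t) = 1 - k/6 (N(k, t) = -(((k - t) + t) - 6)/6 = -(k - 6)/6 = -(-6 + k)/6 = 1 - k/6)
M(-2 - 1*8)/N(14, -3) = (-2 - 1*8)²/(1 - ⅙*14) = (-2 - 8)²/(1 - 7/3) = (-10)²/(-4/3) = 100*(-¾) = -75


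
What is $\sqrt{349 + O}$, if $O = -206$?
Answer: $\sqrt{143} \approx 11.958$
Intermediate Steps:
$\sqrt{349 + O} = \sqrt{349 - 206} = \sqrt{143}$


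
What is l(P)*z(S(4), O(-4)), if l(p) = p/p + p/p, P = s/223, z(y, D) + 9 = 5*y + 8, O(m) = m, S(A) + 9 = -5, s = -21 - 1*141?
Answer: -142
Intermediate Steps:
s = -162 (s = -21 - 141 = -162)
S(A) = -14 (S(A) = -9 - 5 = -14)
z(y, D) = -1 + 5*y (z(y, D) = -9 + (5*y + 8) = -9 + (8 + 5*y) = -1 + 5*y)
P = -162/223 ≈ -0.72646
l(p) = 2 (l(p) = 1 + 1 = 2)
l(P)*z(S(4), O(-4)) = 2*(-1 + 5*(-14)) = 2*(-1 - 70) = 2*(-71) = -142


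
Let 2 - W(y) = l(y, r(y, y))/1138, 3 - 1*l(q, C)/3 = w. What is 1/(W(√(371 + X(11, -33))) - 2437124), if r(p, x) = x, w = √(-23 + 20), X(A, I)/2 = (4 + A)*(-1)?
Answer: -526030038935/1281999384709512342 - 569*I*√3/1281999384709512342 ≈ -4.1032e-7 - 7.6875e-16*I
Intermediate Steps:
X(A, I) = -8 - 2*A (X(A, I) = 2*((4 + A)*(-1)) = 2*(-4 - A) = -8 - 2*A)
w = I*√3 (w = √(-3) = I*√3 ≈ 1.732*I)
l(q, C) = 9 - 3*I*√3
W(y) = 2267/1138 + 3*I*√3/1138 (W(y) = 2 - (9 - 3*I*√3)/1138 = 2 - (9/1138 - 3*I*√3/1138) = 2 + (-9/1138 + 3*I*√3/1138) = 2267/1138 + 3*I*√3/1138)
1/(W(√(371 + X(11, -33))) - 2437124) = 1/((2267/1138 + 3*I*√3/1138) - 2437124) = 1/(-2773444845/1138 + 3*I*√3/1138)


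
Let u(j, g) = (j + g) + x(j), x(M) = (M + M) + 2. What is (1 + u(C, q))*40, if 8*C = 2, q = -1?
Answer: 110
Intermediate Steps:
C = ¼ (C = (⅛)*2 = ¼ ≈ 0.25000)
x(M) = 2 + 2*M (x(M) = 2*M + 2 = 2 + 2*M)
u(j, g) = 2 + g + 3*j (u(j, g) = (j + g) + (2 + 2*j) = (g + j) + (2 + 2*j) = 2 + g + 3*j)
(1 + u(C, q))*40 = (1 + (2 - 1 + 3*(¼)))*40 = (1 + (2 - 1 + ¾))*40 = (1 + 7/4)*40 = (11/4)*40 = 110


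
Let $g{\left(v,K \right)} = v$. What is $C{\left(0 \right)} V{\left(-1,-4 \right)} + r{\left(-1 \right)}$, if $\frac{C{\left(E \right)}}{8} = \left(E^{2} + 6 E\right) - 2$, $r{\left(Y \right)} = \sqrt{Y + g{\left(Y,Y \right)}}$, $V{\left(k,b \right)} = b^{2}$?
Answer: $-256 + i \sqrt{2} \approx -256.0 + 1.4142 i$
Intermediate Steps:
$r{\left(Y \right)} = \sqrt{2} \sqrt{Y}$ ($r{\left(Y \right)} = \sqrt{Y + Y} = \sqrt{2 Y} = \sqrt{2} \sqrt{Y}$)
$C{\left(E \right)} = -16 + 8 E^{2} + 48 E$ ($C{\left(E \right)} = 8 \left(\left(E^{2} + 6 E\right) - 2\right) = 8 \left(-2 + E^{2} + 6 E\right) = -16 + 8 E^{2} + 48 E$)
$C{\left(0 \right)} V{\left(-1,-4 \right)} + r{\left(-1 \right)} = \left(-16 + 8 \cdot 0^{2} + 48 \cdot 0\right) \left(-4\right)^{2} + \sqrt{2} \sqrt{-1} = \left(-16 + 8 \cdot 0 + 0\right) 16 + \sqrt{2} i = \left(-16 + 0 + 0\right) 16 + i \sqrt{2} = \left(-16\right) 16 + i \sqrt{2} = -256 + i \sqrt{2}$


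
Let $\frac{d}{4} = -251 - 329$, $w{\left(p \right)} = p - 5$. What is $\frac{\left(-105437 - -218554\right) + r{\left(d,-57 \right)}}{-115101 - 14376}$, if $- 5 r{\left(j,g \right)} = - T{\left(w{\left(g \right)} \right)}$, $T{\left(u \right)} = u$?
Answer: $- \frac{565523}{647385} \approx -0.87355$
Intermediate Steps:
$w{\left(p \right)} = -5 + p$
$d = -2320$ ($d = 4 \left(-251 - 329\right) = 4 \left(-580\right) = -2320$)
$r{\left(j,g \right)} = -1 + \frac{g}{5}$ ($r{\left(j,g \right)} = - \frac{\left(-1\right) \left(-5 + g\right)}{5} = - \frac{5 - g}{5} = -1 + \frac{g}{5}$)
$\frac{\left(-105437 - -218554\right) + r{\left(d,-57 \right)}}{-115101 - 14376} = \frac{\left(-105437 - -218554\right) + \left(-1 + \frac{1}{5} \left(-57\right)\right)}{-115101 - 14376} = \frac{\left(-105437 + 218554\right) - \frac{62}{5}}{-129477} = \left(113117 - \frac{62}{5}\right) \left(- \frac{1}{129477}\right) = \frac{565523}{5} \left(- \frac{1}{129477}\right) = - \frac{565523}{647385}$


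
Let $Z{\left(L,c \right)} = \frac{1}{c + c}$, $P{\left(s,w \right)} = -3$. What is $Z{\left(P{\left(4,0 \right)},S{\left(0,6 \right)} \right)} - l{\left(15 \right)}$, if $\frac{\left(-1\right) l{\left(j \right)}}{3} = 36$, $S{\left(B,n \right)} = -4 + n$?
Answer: $\frac{433}{4} \approx 108.25$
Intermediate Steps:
$l{\left(j \right)} = -108$ ($l{\left(j \right)} = \left(-3\right) 36 = -108$)
$Z{\left(L,c \right)} = \frac{1}{2 c}$
$Z{\left(P{\left(4,0 \right)},S{\left(0,6 \right)} \right)} - l{\left(15 \right)} = \frac{1}{2 \left(-4 + 6\right)} - -108 = \frac{1}{2 \cdot 2} + 108 = \frac{1}{2} \cdot \frac{1}{2} + 108 = \frac{1}{4} + 108 = \frac{433}{4}$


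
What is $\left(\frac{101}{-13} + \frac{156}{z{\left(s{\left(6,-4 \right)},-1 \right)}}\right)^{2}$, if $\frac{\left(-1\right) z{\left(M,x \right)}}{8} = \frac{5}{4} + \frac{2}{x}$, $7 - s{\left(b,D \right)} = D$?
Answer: $\frac{56169}{169} \approx 332.36$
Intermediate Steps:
$s{\left(b,D \right)} = 7 - D$
$z{\left(M,x \right)} = -10 - \frac{16}{x}$ ($z{\left(M,x \right)} = - 8 \left(\frac{5}{4} + \frac{2}{x}\right) = -10 - \frac{16}{x}$)
$\left(\frac{101}{-13} + \frac{156}{z{\left(s{\left(6,-4 \right)},-1 \right)}}\right)^{2} = \left(\frac{101}{-13} + \frac{156}{-10 - \frac{16}{-1}}\right)^{2} = \left(101 \left(- \frac{1}{13}\right) + \frac{156}{-10 - -16}\right)^{2} = \left(- \frac{101}{13} + \frac{156}{-10 + 16}\right)^{2} = \left(- \frac{101}{13} + \frac{156}{6}\right)^{2} = \left(- \frac{101}{13} + 156 \cdot \frac{1}{6}\right)^{2} = \left(- \frac{101}{13} + 26\right)^{2} = \left(\frac{237}{13}\right)^{2} = \frac{56169}{169}$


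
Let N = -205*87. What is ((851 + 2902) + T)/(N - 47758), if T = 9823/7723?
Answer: -325778/5691851 ≈ -0.057236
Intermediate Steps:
T = 9823/7723 (T = 9823*(1/7723) = 9823/7723 ≈ 1.2719)
N = -17835
((851 + 2902) + T)/(N - 47758) = ((851 + 2902) + 9823/7723)/(-17835 - 47758) = (3753 + 9823/7723)/(-65593) = (28994242/7723)*(-1/65593) = -325778/5691851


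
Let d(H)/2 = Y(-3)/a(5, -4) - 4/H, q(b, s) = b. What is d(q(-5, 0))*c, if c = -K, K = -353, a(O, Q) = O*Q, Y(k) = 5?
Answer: 3883/10 ≈ 388.30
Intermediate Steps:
d(H) = -½ - 8/H (d(H) = 2*(5/((5*(-4))) - 4/H) = 2*(5/(-20) - 4/H) = 2*(5*(-1/20) - 4/H) = 2*(-¼ - 4/H) = -½ - 8/H)
c = 353 (c = -1*(-353) = 353)
d(q(-5, 0))*c = ((½)*(-16 - 1*(-5))/(-5))*353 = ((½)*(-⅕)*(-16 + 5))*353 = ((½)*(-⅕)*(-11))*353 = (11/10)*353 = 3883/10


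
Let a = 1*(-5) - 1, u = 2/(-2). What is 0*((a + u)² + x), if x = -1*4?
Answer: 0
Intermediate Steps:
x = -4
u = -1 (u = -½*2 = -1)
a = -6 (a = -5 - 1 = -6)
0*((a + u)² + x) = 0*((-6 - 1)² - 4) = 0*((-7)² - 4) = 0*(49 - 4) = 0*45 = 0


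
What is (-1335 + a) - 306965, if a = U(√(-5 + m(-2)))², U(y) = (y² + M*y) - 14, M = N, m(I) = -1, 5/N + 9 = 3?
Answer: -1847425/6 + 100*I*√6/3 ≈ -3.079e+5 + 81.65*I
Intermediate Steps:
N = -⅚ (N = 5/(-9 + 3) = 5/(-6) = 5*(-⅙) = -⅚ ≈ -0.83333)
M = -⅚ ≈ -0.83333
U(y) = -14 + y² - 5*y/6 (U(y) = (y² - 5*y/6) - 14 = -14 + y² - 5*y/6)
a = (-20 - 5*I*√6/6)² (a = (-14 + (√(-5 - 1))² - 5*√(-5 - 1)/6)² = (-14 + (√(-6))² - 5*I*√6/6)² = (-14 + (I*√6)² - 5*I*√6/6)² = (-14 - 6 - 5*I*√6/6)² = (-20 - 5*I*√6/6)² ≈ 395.83 + 81.65*I)
(-1335 + a) - 306965 = (-1335 + (2375/6 + 100*I*√6/3)) - 306965 = (-5635/6 + 100*I*√6/3) - 306965 = -1847425/6 + 100*I*√6/3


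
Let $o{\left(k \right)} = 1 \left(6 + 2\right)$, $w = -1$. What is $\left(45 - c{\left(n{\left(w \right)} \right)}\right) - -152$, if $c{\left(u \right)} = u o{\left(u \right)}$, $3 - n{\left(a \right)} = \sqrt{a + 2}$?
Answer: $181$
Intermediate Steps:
$o{\left(k \right)} = 8$ ($o{\left(k \right)} = 1 \cdot 8 = 8$)
$n{\left(a \right)} = 3 - \sqrt{2 + a}$ ($n{\left(a \right)} = 3 - \sqrt{a + 2} = 3 - \sqrt{2 + a}$)
$c{\left(u \right)} = 8 u$ ($c{\left(u \right)} = u 8 = 8 u$)
$\left(45 - c{\left(n{\left(w \right)} \right)}\right) - -152 = \left(45 - 8 \left(3 - \sqrt{2 - 1}\right)\right) - -152 = \left(45 - 8 \left(3 - \sqrt{1}\right)\right) + 152 = \left(45 - 8 \left(3 - 1\right)\right) + 152 = \left(45 - 8 \cdot 2\right) + 152 = \left(45 - 16\right) + 152 = 29 + 152 = 181$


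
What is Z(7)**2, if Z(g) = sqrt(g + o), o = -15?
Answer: -8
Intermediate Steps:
Z(g) = sqrt(-15 + g) (Z(g) = sqrt(g - 15) = sqrt(-15 + g))
Z(7)**2 = (sqrt(-15 + 7))**2 = (sqrt(-8))**2 = (2*I*sqrt(2))**2 = -8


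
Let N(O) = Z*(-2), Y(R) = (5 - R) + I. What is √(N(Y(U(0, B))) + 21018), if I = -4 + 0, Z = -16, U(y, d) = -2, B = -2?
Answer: 5*√842 ≈ 145.09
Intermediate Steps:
I = -4
Y(R) = 1 - R (Y(R) = (5 - R) - 4 = 1 - R)
N(O) = 32 (N(O) = -16*(-2) = 32)
√(N(Y(U(0, B))) + 21018) = √(32 + 21018) = √21050 = 5*√842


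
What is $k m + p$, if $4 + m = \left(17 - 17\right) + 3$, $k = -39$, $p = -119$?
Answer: $-80$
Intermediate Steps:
$m = -1$ ($m = -4 + \left(\left(17 - 17\right) + 3\right) = -4 + \left(0 + 3\right) = -4 + 3 = -1$)
$k m + p = \left(-39\right) \left(-1\right) - 119 = 39 - 119 = -80$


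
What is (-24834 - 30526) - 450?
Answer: -55810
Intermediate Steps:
(-24834 - 30526) - 450 = -55360 - 450 = -55810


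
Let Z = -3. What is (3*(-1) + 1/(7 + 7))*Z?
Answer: 123/14 ≈ 8.7857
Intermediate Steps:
(3*(-1) + 1/(7 + 7))*Z = (3*(-1) + 1/(7 + 7))*(-3) = (-3 + 1/14)*(-3) = -41/14*(-3) = 123/14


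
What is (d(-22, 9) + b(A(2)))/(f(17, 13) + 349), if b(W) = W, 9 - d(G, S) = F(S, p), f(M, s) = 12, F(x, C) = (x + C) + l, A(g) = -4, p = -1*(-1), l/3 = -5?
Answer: 10/361 ≈ 0.027701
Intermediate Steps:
l = -15 (l = 3*(-5) = -15)
p = 1
F(x, C) = -15 + C + x (F(x, C) = (x + C) - 15 = (C + x) - 15 = -15 + C + x)
d(G, S) = 23 - S (d(G, S) = 9 - (-15 + 1 + S) = 9 - (-14 + S) = 9 + (14 - S) = 23 - S)
(d(-22, 9) + b(A(2)))/(f(17, 13) + 349) = ((23 - 1*9) - 4)/(12 + 349) = ((23 - 9) - 4)/361 = (14 - 4)*(1/361) = 10*(1/361) = 10/361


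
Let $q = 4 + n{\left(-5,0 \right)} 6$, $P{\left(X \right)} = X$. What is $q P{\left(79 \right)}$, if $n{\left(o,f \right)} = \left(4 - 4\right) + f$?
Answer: $316$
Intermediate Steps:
$n{\left(o,f \right)} = f$ ($n{\left(o,f \right)} = 0 + f = f$)
$q = 4$ ($q = 4 + 0 \cdot 6 = 4 + 0 = 4$)
$q P{\left(79 \right)} = 4 \cdot 79 = 316$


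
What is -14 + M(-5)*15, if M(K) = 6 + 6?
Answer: 166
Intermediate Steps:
M(K) = 12
-14 + M(-5)*15 = -14 + 12*15 = -14 + 180 = 166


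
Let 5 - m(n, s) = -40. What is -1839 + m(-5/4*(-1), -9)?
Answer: -1794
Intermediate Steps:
m(n, s) = 45 (m(n, s) = 5 - 1*(-40) = 5 + 40 = 45)
-1839 + m(-5/4*(-1), -9) = -1839 + 45 = -1794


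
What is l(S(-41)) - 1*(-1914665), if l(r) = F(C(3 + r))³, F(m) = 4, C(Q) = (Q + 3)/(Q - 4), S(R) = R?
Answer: 1914729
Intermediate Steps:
C(Q) = (3 + Q)/(-4 + Q)
l(r) = 64 (l(r) = 4³ = 64)
l(S(-41)) - 1*(-1914665) = 64 - 1*(-1914665) = 64 + 1914665 = 1914729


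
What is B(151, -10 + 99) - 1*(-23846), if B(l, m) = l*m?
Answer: 37285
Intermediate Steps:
B(151, -10 + 99) - 1*(-23846) = 151*(-10 + 99) - 1*(-23846) = 151*89 + 23846 = 13439 + 23846 = 37285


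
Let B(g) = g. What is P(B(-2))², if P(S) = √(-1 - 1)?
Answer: -2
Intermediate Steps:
P(S) = I*√2 (P(S) = √(-2) = I*√2)
P(B(-2))² = (I*√2)² = -2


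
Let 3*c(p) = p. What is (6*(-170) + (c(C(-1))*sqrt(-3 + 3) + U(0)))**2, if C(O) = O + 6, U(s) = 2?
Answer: 1036324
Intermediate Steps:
C(O) = 6 + O
c(p) = p/3
(6*(-170) + (c(C(-1))*sqrt(-3 + 3) + U(0)))**2 = (6*(-170) + (((6 - 1)/3)*sqrt(-3 + 3) + 2))**2 = (-1020 + (((1/3)*5)*sqrt(0) + 2))**2 = (-1020 + ((5/3)*0 + 2))**2 = (-1020 + (0 + 2))**2 = (-1020 + 2)**2 = (-1018)**2 = 1036324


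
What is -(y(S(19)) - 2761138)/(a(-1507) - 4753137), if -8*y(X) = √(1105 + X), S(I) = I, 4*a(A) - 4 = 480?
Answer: -1380569/2376508 - √281/19012064 ≈ -0.58092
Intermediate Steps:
a(A) = 121 (a(A) = 1 + (¼)*480 = 1 + 120 = 121)
y(X) = -√(1105 + X)/8
-(y(S(19)) - 2761138)/(a(-1507) - 4753137) = -(-√(1105 + 19)/8 - 2761138)/(121 - 4753137) = -(-√281/4 - 2761138)/(-4753016) = -(-√281/4 - 2761138)*(-1)/4753016 = -(-2761138 - √281/4)*(-1)/4753016 = -(1380569/2376508 + √281/19012064) = -1380569/2376508 - √281/19012064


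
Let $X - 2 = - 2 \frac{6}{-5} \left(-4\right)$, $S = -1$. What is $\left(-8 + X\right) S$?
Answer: $\frac{78}{5} \approx 15.6$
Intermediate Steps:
$X = - \frac{38}{5}$ ($X = 2 + - 2 \frac{6}{-5} \left(-4\right) = 2 + - 2 \cdot 6 \left(- \frac{1}{5}\right) \left(-4\right) = 2 + \left(-2\right) \left(- \frac{6}{5}\right) \left(-4\right) = 2 + \frac{12}{5} \left(-4\right) = 2 - \frac{48}{5} = - \frac{38}{5} \approx -7.6$)
$\left(-8 + X\right) S = \left(-8 - \frac{38}{5}\right) \left(-1\right) = \left(- \frac{78}{5}\right) \left(-1\right) = \frac{78}{5}$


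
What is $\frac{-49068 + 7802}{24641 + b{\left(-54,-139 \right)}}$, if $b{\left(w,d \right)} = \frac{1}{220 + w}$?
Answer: $- \frac{6850156}{4090407} \approx -1.6747$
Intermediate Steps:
$\frac{-49068 + 7802}{24641 + b{\left(-54,-139 \right)}} = \frac{-49068 + 7802}{24641 + \frac{1}{220 - 54}} = - \frac{41266}{24641 + \frac{1}{166}} = - \frac{41266}{\frac{4090407}{166}} = \left(-41266\right) \frac{166}{4090407} = - \frac{6850156}{4090407}$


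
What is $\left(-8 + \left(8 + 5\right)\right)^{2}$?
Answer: $25$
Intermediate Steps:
$\left(-8 + \left(8 + 5\right)\right)^{2} = \left(-8 + 13\right)^{2} = 5^{2} = 25$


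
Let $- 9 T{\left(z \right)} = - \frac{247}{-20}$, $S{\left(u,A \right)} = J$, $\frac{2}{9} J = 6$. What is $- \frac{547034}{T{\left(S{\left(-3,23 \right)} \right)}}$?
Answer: $\frac{98466120}{247} \approx 3.9865 \cdot 10^{5}$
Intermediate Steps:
$J = 27$ ($J = \frac{9}{2} \cdot 6 = 27$)
$S{\left(u,A \right)} = 27$
$T{\left(z \right)} = - \frac{247}{180}$ ($T{\left(z \right)} = - \frac{\left(-247\right) \frac{1}{-20}}{9} = - \frac{\left(-247\right) \left(- \frac{1}{20}\right)}{9} = \left(- \frac{1}{9}\right) \frac{247}{20} = - \frac{247}{180}$)
$- \frac{547034}{T{\left(S{\left(-3,23 \right)} \right)}} = - \frac{547034}{- \frac{247}{180}} = \left(-547034\right) \left(- \frac{180}{247}\right) = \frac{98466120}{247}$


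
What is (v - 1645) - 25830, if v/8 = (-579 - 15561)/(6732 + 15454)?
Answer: -304844735/11093 ≈ -27481.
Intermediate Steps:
v = -64560/11093 (v = 8*((-579 - 15561)/(6732 + 15454)) = 8*(-16140/22186) = 8*(-16140*1/22186) = 8*(-8070/11093) = -64560/11093 ≈ -5.8199)
(v - 1645) - 25830 = (-64560/11093 - 1645) - 25830 = -18312545/11093 - 25830 = -304844735/11093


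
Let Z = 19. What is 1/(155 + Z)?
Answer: 1/174 ≈ 0.0057471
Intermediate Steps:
1/(155 + Z) = 1/(155 + 19) = 1/174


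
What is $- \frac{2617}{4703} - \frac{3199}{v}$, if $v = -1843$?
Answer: $\frac{10221766}{8667629} \approx 1.1793$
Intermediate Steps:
$- \frac{2617}{4703} - \frac{3199}{v} = - \frac{2617}{4703} - \frac{3199}{-1843} = \left(-2617\right) \frac{1}{4703} - - \frac{3199}{1843} = - \frac{2617}{4703} + \frac{3199}{1843} = \frac{10221766}{8667629}$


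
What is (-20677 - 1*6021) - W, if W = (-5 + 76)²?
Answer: -31739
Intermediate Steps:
W = 5041 (W = 71² = 5041)
(-20677 - 1*6021) - W = (-20677 - 1*6021) - 1*5041 = (-20677 - 6021) - 5041 = -26698 - 5041 = -31739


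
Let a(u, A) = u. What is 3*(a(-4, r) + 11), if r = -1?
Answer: 21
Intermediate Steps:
3*(a(-4, r) + 11) = 3*(-4 + 11) = 3*7 = 21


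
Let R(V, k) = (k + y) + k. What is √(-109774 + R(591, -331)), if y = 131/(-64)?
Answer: I*√7068035/8 ≈ 332.32*I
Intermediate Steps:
y = -131/64 (y = 131*(-1/64) = -131/64 ≈ -2.0469)
R(V, k) = -131/64 + 2*k (R(V, k) = (k - 131/64) + k = (-131/64 + k) + k = -131/64 + 2*k)
√(-109774 + R(591, -331)) = √(-109774 + (-131/64 + 2*(-331))) = √(-109774 + (-131/64 - 662)) = √(-109774 - 42499/64) = √(-7068035/64) = I*√7068035/8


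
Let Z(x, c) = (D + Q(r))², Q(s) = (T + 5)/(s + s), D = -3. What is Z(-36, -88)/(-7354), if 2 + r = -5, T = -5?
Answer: -9/7354 ≈ -0.0012238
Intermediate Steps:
r = -7 (r = -2 - 5 = -7)
Q(s) = 0 (Q(s) = (-5 + 5)/(s + s) = 0/((2*s)) = 0*(1/(2*s)) = 0)
Z(x, c) = 9 (Z(x, c) = (-3 + 0)² = (-3)² = 9)
Z(-36, -88)/(-7354) = 9/(-7354) = 9*(-1/7354) = -9/7354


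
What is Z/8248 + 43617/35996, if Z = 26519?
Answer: 328582735/74223752 ≈ 4.4269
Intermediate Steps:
Z/8248 + 43617/35996 = 26519/8248 + 43617/35996 = 328582735/74223752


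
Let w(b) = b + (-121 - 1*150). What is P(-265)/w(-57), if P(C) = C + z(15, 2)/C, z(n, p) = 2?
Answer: 70227/86920 ≈ 0.80795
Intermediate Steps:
w(b) = -271 + b (w(b) = b + (-121 - 150) = b - 271 = -271 + b)
P(C) = C + 2/C
P(-265)/w(-57) = (-265 + 2/(-265))/(-271 - 57) = (-265 + 2*(-1/265))/(-328) = (-265 - 2/265)*(-1/328) = -70227/265*(-1/328) = 70227/86920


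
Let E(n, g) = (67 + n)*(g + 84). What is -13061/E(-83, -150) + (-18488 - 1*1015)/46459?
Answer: -627396167/49060704 ≈ -12.788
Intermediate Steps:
E(n, g) = (67 + n)*(84 + g)
-13061/E(-83, -150) + (-18488 - 1*1015)/46459 = -13061/(5628 + 67*(-150) + 84*(-83) - 150*(-83)) + (-18488 - 1*1015)/46459 = -13061/(5628 - 10050 - 6972 + 12450) + (-18488 - 1015)*(1/46459) = -13061/1056 - 19503*1/46459 = -13061*1/1056 - 19503/46459 = -13061/1056 - 19503/46459 = -627396167/49060704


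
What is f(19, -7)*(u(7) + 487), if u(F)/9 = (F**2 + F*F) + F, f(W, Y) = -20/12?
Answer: -7160/3 ≈ -2386.7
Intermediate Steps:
f(W, Y) = -5/3 (f(W, Y) = -20*1/12 = -5/3)
u(F) = 9*F + 18*F**2 (u(F) = 9*((F**2 + F*F) + F) = 9*((F**2 + F**2) + F) = 9*(2*F**2 + F) = 9*(F + 2*F**2) = 9*F + 18*F**2)
f(19, -7)*(u(7) + 487) = -5*(9*7*(1 + 2*7) + 487)/3 = -5*(9*7*(1 + 14) + 487)/3 = -5*(9*7*15 + 487)/3 = -5*(945 + 487)/3 = -5/3*1432 = -7160/3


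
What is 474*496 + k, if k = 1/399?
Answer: 93806497/399 ≈ 2.3510e+5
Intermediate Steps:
k = 1/399 ≈ 0.0025063
474*496 + k = 474*496 + 1/399 = 235104 + 1/399 = 93806497/399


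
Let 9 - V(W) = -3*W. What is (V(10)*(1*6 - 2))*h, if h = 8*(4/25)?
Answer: 4992/25 ≈ 199.68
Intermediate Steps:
h = 32/25 (h = 8*(4*(1/25)) = 8*(4/25) = 32/25 ≈ 1.2800)
V(W) = 9 + 3*W (V(W) = 9 - (-3)*W = 9 + 3*W)
(V(10)*(1*6 - 2))*h = ((9 + 3*10)*(1*6 - 2))*(32/25) = ((9 + 30)*(6 - 2))*(32/25) = (39*4)*(32/25) = 156*(32/25) = 4992/25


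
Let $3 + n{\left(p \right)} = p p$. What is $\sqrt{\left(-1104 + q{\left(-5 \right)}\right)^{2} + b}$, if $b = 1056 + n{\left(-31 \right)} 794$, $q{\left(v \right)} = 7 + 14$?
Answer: $\sqrt{1934597} \approx 1390.9$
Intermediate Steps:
$q{\left(v \right)} = 21$
$n{\left(p \right)} = -3 + p^{2}$ ($n{\left(p \right)} = -3 + p p = -3 + p^{2}$)
$b = 761708$ ($b = 1056 + \left(-3 + \left(-31\right)^{2}\right) 794 = 1056 + \left(-3 + 961\right) 794 = 1056 + 958 \cdot 794 = 1056 + 760652 = 761708$)
$\sqrt{\left(-1104 + q{\left(-5 \right)}\right)^{2} + b} = \sqrt{\left(-1104 + 21\right)^{2} + 761708} = \sqrt{\left(-1083\right)^{2} + 761708} = \sqrt{1172889 + 761708} = \sqrt{1934597}$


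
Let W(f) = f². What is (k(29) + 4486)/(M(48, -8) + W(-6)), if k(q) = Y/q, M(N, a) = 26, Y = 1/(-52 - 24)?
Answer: 9887143/136648 ≈ 72.355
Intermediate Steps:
Y = -1/76 (Y = 1/(-76) = -1/76 ≈ -0.013158)
k(q) = -1/(76*q)
(k(29) + 4486)/(M(48, -8) + W(-6)) = (-1/76/29 + 4486)/(26 + (-6)²) = (-1/76*1/29 + 4486)/(26 + 36) = (-1/2204 + 4486)/62 = (9887143/2204)*(1/62) = 9887143/136648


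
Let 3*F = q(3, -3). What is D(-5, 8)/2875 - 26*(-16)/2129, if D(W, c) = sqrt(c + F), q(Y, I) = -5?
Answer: 416/2129 + sqrt(57)/8625 ≈ 0.19627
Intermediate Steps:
F = -5/3 (F = (1/3)*(-5) = -5/3 ≈ -1.6667)
D(W, c) = sqrt(-5/3 + c) (D(W, c) = sqrt(c - 5/3) = sqrt(-5/3 + c))
D(-5, 8)/2875 - 26*(-16)/2129 = (sqrt(-15 + 9*8)/3)/2875 - 26*(-16)/2129 = (sqrt(-15 + 72)/3)*(1/2875) + 416*(1/2129) = (sqrt(57)/3)*(1/2875) + 416/2129 = sqrt(57)/8625 + 416/2129 = 416/2129 + sqrt(57)/8625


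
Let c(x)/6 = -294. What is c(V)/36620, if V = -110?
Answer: -441/9155 ≈ -0.048170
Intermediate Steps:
c(x) = -1764 (c(x) = 6*(-294) = -1764)
c(V)/36620 = -1764/36620 = -1764*1/36620 = -441/9155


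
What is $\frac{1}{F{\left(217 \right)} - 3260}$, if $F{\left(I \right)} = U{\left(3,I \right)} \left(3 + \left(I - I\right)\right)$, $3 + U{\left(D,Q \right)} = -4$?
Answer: $- \frac{1}{3281} \approx -0.00030479$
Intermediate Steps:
$U{\left(D,Q \right)} = -7$ ($U{\left(D,Q \right)} = -3 - 4 = -7$)
$F{\left(I \right)} = -21$ ($F{\left(I \right)} = - 7 \left(3 + \left(I - I\right)\right) = - 7 \left(3 + 0\right) = \left(-7\right) 3 = -21$)
$\frac{1}{F{\left(217 \right)} - 3260} = \frac{1}{-21 - 3260} = \frac{1}{-3281} = - \frac{1}{3281}$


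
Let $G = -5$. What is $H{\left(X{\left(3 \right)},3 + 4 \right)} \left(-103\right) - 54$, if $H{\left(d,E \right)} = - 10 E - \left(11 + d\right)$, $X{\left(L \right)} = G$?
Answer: $7774$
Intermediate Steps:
$X{\left(L \right)} = -5$
$H{\left(d,E \right)} = -11 - d - 10 E$
$H{\left(X{\left(3 \right)},3 + 4 \right)} \left(-103\right) - 54 = \left(-11 - -5 - 10 \left(3 + 4\right)\right) \left(-103\right) - 54 = \left(-11 + 5 - 70\right) \left(-103\right) - 54 = \left(-76\right) \left(-103\right) - 54 = 7828 - 54 = 7774$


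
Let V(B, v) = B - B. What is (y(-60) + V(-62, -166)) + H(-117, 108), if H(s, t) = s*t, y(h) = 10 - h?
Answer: -12566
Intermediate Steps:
V(B, v) = 0
(y(-60) + V(-62, -166)) + H(-117, 108) = ((10 - 1*(-60)) + 0) - 117*108 = ((10 + 60) + 0) - 12636 = (70 + 0) - 12636 = 70 - 12636 = -12566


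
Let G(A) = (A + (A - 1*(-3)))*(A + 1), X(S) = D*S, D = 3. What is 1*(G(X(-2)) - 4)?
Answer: 41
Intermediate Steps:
X(S) = 3*S
G(A) = (1 + A)*(3 + 2*A) (G(A) = (A + (A + 3))*(1 + A) = (A + (3 + A))*(1 + A) = (3 + 2*A)*(1 + A) = (1 + A)*(3 + 2*A))
1*(G(X(-2)) - 4) = 1*((3 + 2*(3*(-2))² + 5*(3*(-2))) - 4) = 1*((3 + 2*(-6)² + 5*(-6)) - 4) = 1*((3 + 2*36 - 30) - 4) = 1*((3 + 72 - 30) - 4) = 1*(45 - 4) = 1*41 = 41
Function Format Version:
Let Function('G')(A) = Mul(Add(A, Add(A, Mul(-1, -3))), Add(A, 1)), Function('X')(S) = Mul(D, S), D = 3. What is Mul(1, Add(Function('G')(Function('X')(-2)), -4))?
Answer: 41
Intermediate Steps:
Function('X')(S) = Mul(3, S)
Function('G')(A) = Mul(Add(1, A), Add(3, Mul(2, A))) (Function('G')(A) = Mul(Add(A, Add(A, 3)), Add(1, A)) = Mul(Add(A, Add(3, A)), Add(1, A)) = Mul(Add(3, Mul(2, A)), Add(1, A)) = Mul(Add(1, A), Add(3, Mul(2, A))))
Mul(1, Add(Function('G')(Function('X')(-2)), -4)) = Mul(1, Add(Add(3, Mul(2, Pow(Mul(3, -2), 2)), Mul(5, Mul(3, -2))), -4)) = Mul(1, Add(Add(3, Mul(2, Pow(-6, 2)), Mul(5, -6)), -4)) = Mul(1, Add(Add(3, Mul(2, 36), -30), -4)) = Mul(1, Add(Add(3, 72, -30), -4)) = Mul(1, Add(45, -4)) = Mul(1, 41) = 41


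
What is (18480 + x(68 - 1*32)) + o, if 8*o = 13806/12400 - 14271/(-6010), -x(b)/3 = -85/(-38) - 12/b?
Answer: 10463759348137/566382400 ≈ 18475.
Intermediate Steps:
x(b) = -255/38 + 36/b (x(b) = -3*(-85/(-38) - 12/b) = -3*(-85*(-1/38) - 12/b) = -3*(85/38 - 12/b) = -255/38 + 36/b)
o = 12996723/29809600 (o = (13806/12400 - 14271/(-6010))/8 = (13806*(1/12400) - 14271*(-1/6010))/8 = (6903/6200 + 14271/6010)/8 = (1/8)*(12996723/3726200) = 12996723/29809600 ≈ 0.43599)
(18480 + x(68 - 1*32)) + o = (18480 + (-255/38 + 36/(68 - 1*32))) + 12996723/29809600 = (18480 + (-255/38 + 36/(68 - 32))) + 12996723/29809600 = (18480 + (-255/38 + 36/36)) + 12996723/29809600 = (18480 + (-255/38 + 36*(1/36))) + 12996723/29809600 = (18480 + (-255/38 + 1)) + 12996723/29809600 = (18480 - 217/38) + 12996723/29809600 = 702023/38 + 12996723/29809600 = 10463759348137/566382400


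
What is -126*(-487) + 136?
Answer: 61498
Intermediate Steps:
-126*(-487) + 136 = 61362 + 136 = 61498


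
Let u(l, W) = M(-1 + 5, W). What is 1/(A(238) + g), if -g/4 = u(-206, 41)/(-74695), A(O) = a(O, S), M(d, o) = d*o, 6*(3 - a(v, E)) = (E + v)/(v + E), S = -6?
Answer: 448170/1273751 ≈ 0.35185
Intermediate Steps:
a(v, E) = 17/6 (a(v, E) = 3 - (E + v)/(6*(v + E)) = 3 - (E + v)/(6*(E + v)) = 3 - ⅙*1 = 3 - ⅙ = 17/6)
A(O) = 17/6
u(l, W) = 4*W (u(l, W) = (-1 + 5)*W = 4*W)
g = 656/74695 (g = -4*4*41/(-74695) = -656*(-1)/74695 = -4*(-164/74695) = 656/74695 ≈ 0.0087824)
1/(A(238) + g) = 1/(17/6 + 656/74695) = 1/(1273751/448170) = 448170/1273751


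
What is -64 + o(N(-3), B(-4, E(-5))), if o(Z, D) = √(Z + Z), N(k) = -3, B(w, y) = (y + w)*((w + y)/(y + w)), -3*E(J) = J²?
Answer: -64 + I*√6 ≈ -64.0 + 2.4495*I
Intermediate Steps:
E(J) = -J²/3
B(w, y) = w + y (B(w, y) = (w + y)*((w + y)/(w + y)) = (w + y)*1 = w + y)
o(Z, D) = √2*√Z (o(Z, D) = √(2*Z) = √2*√Z)
-64 + o(N(-3), B(-4, E(-5))) = -64 + √2*√(-3) = -64 + √2*(I*√3) = -64 + I*√6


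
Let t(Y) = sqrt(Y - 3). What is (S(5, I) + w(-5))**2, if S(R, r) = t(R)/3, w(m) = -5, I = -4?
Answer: (15 - sqrt(2))**2/9 ≈ 20.508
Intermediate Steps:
t(Y) = sqrt(-3 + Y)
S(R, r) = sqrt(-3 + R)/3
(S(5, I) + w(-5))**2 = (sqrt(-3 + 5)/3 - 5)**2 = (sqrt(2)/3 - 5)**2 = (-5 + sqrt(2)/3)**2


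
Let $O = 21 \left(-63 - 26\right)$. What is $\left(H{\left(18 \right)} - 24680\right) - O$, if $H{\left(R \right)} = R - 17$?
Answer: $-22810$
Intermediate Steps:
$H{\left(R \right)} = -17 + R$ ($H{\left(R \right)} = R - 17 = -17 + R$)
$O = -1869$ ($O = 21 \left(-89\right) = -1869$)
$\left(H{\left(18 \right)} - 24680\right) - O = \left(\left(-17 + 18\right) - 24680\right) - -1869 = \left(1 - 24680\right) + 1869 = -24679 + 1869 = -22810$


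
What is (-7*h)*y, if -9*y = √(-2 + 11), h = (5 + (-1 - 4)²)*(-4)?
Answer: -280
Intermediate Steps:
h = -120 (h = (5 + (-5)²)*(-4) = (5 + 25)*(-4) = 30*(-4) = -120)
y = -⅓ (y = -√(-2 + 11)/9 = -√9/9 = -⅑*3 = -⅓ ≈ -0.33333)
(-7*h)*y = -7*(-120)*(-⅓) = 840*(-⅓) = -280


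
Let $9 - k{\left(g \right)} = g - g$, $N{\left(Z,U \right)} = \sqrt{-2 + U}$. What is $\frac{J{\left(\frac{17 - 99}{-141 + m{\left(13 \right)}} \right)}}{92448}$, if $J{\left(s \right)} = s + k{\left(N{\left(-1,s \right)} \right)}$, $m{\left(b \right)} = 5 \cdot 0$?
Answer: $\frac{1351}{13035168} \approx 0.00010364$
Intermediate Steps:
$m{\left(b \right)} = 0$
$k{\left(g \right)} = 9$ ($k{\left(g \right)} = 9 - \left(g - g\right) = 9 - 0 = 9 + 0 = 9$)
$J{\left(s \right)} = 9 + s$ ($J{\left(s \right)} = s + 9 = 9 + s$)
$\frac{J{\left(\frac{17 - 99}{-141 + m{\left(13 \right)}} \right)}}{92448} = \frac{9 + \frac{17 - 99}{-141 + 0}}{92448} = \left(9 - \frac{82}{-141}\right) \frac{1}{92448} = \left(9 - - \frac{82}{141}\right) \frac{1}{92448} = \left(9 + \frac{82}{141}\right) \frac{1}{92448} = \frac{1351}{141} \cdot \frac{1}{92448} = \frac{1351}{13035168}$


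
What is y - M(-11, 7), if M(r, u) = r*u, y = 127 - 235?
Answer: -31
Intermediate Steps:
y = -108
y - M(-11, 7) = -108 - (-11)*7 = -108 - 1*(-77) = -108 + 77 = -31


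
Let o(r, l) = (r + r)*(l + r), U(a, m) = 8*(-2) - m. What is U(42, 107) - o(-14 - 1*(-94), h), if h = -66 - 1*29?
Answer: 2277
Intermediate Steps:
U(a, m) = -16 - m
h = -95 (h = -66 - 29 = -95)
o(r, l) = 2*r*(l + r) (o(r, l) = (2*r)*(l + r) = 2*r*(l + r))
U(42, 107) - o(-14 - 1*(-94), h) = (-16 - 1*107) - 2*(-14 - 1*(-94))*(-95 + (-14 - 1*(-94))) = (-16 - 107) - 2*(-14 + 94)*(-95 + (-14 + 94)) = -123 - 2*80*(-95 + 80) = -123 - 2*80*(-15) = -123 - 1*(-2400) = -123 + 2400 = 2277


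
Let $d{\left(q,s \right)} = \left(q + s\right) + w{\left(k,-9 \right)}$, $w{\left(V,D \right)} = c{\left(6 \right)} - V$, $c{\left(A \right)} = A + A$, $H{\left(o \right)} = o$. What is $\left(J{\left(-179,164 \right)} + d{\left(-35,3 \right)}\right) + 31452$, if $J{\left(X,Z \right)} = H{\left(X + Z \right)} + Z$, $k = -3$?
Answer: $31584$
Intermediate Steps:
$c{\left(A \right)} = 2 A$
$w{\left(V,D \right)} = 12 - V$ ($w{\left(V,D \right)} = 2 \cdot 6 - V = 12 - V$)
$J{\left(X,Z \right)} = X + 2 Z$ ($J{\left(X,Z \right)} = \left(X + Z\right) + Z = X + 2 Z$)
$d{\left(q,s \right)} = 15 + q + s$ ($d{\left(q,s \right)} = \left(q + s\right) + \left(12 - -3\right) = \left(q + s\right) + \left(12 + 3\right) = \left(q + s\right) + 15 = 15 + q + s$)
$\left(J{\left(-179,164 \right)} + d{\left(-35,3 \right)}\right) + 31452 = \left(\left(-179 + 2 \cdot 164\right) + \left(15 - 35 + 3\right)\right) + 31452 = \left(\left(-179 + 328\right) - 17\right) + 31452 = \left(149 - 17\right) + 31452 = 132 + 31452 = 31584$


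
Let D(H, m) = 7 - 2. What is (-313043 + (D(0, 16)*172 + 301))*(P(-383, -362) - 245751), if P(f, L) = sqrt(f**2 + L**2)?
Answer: 76645313382 - 311882*sqrt(277733) ≈ 7.6481e+10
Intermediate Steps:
P(f, L) = sqrt(L**2 + f**2)
D(H, m) = 5
(-313043 + (D(0, 16)*172 + 301))*(P(-383, -362) - 245751) = (-313043 + (5*172 + 301))*(sqrt((-362)**2 + (-383)**2) - 245751) = (-313043 + (860 + 301))*(sqrt(131044 + 146689) - 245751) = (-313043 + 1161)*(sqrt(277733) - 245751) = -311882*(-245751 + sqrt(277733)) = 76645313382 - 311882*sqrt(277733)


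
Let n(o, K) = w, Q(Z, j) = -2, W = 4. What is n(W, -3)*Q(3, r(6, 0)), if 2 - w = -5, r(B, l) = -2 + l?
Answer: -14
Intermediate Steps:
w = 7 (w = 2 - 1*(-5) = 2 + 5 = 7)
n(o, K) = 7
n(W, -3)*Q(3, r(6, 0)) = 7*(-2) = -14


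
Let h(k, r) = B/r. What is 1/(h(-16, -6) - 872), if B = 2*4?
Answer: -3/2620 ≈ -0.0011450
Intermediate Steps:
B = 8
h(k, r) = 8/r
1/(h(-16, -6) - 872) = 1/(8/(-6) - 872) = 1/(8*(-⅙) - 872) = 1/(-4/3 - 872) = 1/(-2620/3) = -3/2620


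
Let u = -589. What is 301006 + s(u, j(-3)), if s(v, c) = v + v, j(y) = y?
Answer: 299828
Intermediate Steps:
s(v, c) = 2*v
301006 + s(u, j(-3)) = 301006 + 2*(-589) = 301006 - 1178 = 299828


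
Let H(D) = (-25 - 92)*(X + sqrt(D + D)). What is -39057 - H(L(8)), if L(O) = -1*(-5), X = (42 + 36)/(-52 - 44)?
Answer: -626433/16 + 117*sqrt(10) ≈ -38782.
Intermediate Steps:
X = -13/16 (X = 78/(-96) = 78*(-1/96) = -13/16 ≈ -0.81250)
L(O) = 5
H(D) = 1521/16 - 117*sqrt(2)*sqrt(D) (H(D) = (-25 - 92)*(-13/16 + sqrt(D + D)) = -117*(-13/16 + sqrt(2*D)) = -117*(-13/16 + sqrt(2)*sqrt(D)) = 1521/16 - 117*sqrt(2)*sqrt(D))
-39057 - H(L(8)) = -39057 - (1521/16 - 117*sqrt(2)*sqrt(5)) = -39057 - (1521/16 - 117*sqrt(10)) = -39057 + (-1521/16 + 117*sqrt(10)) = -626433/16 + 117*sqrt(10)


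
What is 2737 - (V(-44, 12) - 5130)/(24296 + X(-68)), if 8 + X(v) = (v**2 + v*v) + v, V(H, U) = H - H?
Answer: 15267841/5578 ≈ 2737.2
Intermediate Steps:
V(H, U) = 0
X(v) = -8 + v + 2*v**2 (X(v) = -8 + ((v**2 + v*v) + v) = -8 + ((v**2 + v**2) + v) = -8 + (2*v**2 + v) = -8 + (v + 2*v**2) = -8 + v + 2*v**2)
2737 - (V(-44, 12) - 5130)/(24296 + X(-68)) = 2737 - (0 - 5130)/(24296 + (-8 - 68 + 2*(-68)**2)) = 2737 - (-5130)/(24296 + (-8 - 68 + 2*4624)) = 2737 - (-5130)/(24296 + (-8 - 68 + 9248)) = 2737 - (-5130)/(24296 + 9172) = 2737 - (-5130)/33468 = 2737 - 1*(-855/5578) = 2737 + 855/5578 = 15267841/5578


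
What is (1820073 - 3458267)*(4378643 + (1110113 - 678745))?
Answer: -7879731160134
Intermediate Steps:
(1820073 - 3458267)*(4378643 + (1110113 - 678745)) = -1638194*(4378643 + 431368) = -1638194*4810011 = -7879731160134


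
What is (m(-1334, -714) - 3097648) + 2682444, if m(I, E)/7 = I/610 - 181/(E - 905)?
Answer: -205032831856/493795 ≈ -4.1522e+5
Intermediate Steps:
m(I, E) = -1267/(-905 + E) + 7*I/610 (m(I, E) = 7*(I/610 - 181/(E - 905)) = 7*(I*(1/610) - 181/(-905 + E)) = 7*(I/610 - 181/(-905 + E)) = 7*(-181/(-905 + E) + I/610) = -1267/(-905 + E) + 7*I/610)
(m(-1334, -714) - 3097648) + 2682444 = (7*(-110410 - 905*(-1334) - 714*(-1334))/(610*(-905 - 714)) - 3097648) + 2682444 = ((7/610)*(-110410 + 1207270 + 952476)/(-1619) - 3097648) + 2682444 = ((7/610)*(-1/1619)*2049336 - 3097648) + 2682444 = (-7172676/493795 - 3097648) + 2682444 = -1529610266836/493795 + 2682444 = -205032831856/493795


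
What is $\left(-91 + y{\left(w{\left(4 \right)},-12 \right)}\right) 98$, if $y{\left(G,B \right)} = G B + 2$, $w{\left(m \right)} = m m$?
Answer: $-27538$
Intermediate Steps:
$w{\left(m \right)} = m^{2}$
$y{\left(G,B \right)} = 2 + B G$ ($y{\left(G,B \right)} = B G + 2 = 2 + B G$)
$\left(-91 + y{\left(w{\left(4 \right)},-12 \right)}\right) 98 = \left(-91 + \left(2 - 12 \cdot 4^{2}\right)\right) 98 = \left(-91 + \left(2 - 192\right)\right) 98 = \left(-91 - 190\right) 98 = \left(-281\right) 98 = -27538$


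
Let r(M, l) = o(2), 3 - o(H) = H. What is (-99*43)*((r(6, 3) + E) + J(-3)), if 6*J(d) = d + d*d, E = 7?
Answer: -38313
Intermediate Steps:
o(H) = 3 - H
J(d) = d/6 + d**2/6 (J(d) = (d + d*d)/6 = (d + d**2)/6 = d/6 + d**2/6)
r(M, l) = 1 (r(M, l) = 3 - 1*2 = 3 - 2 = 1)
(-99*43)*((r(6, 3) + E) + J(-3)) = (-99*43)*((1 + 7) + (1/6)*(-3)*(1 - 3)) = -4257*(8 + (1/6)*(-3)*(-2)) = -4257*(8 + 1) = -4257*9 = -38313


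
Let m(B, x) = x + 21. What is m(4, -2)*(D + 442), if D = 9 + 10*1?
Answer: 8759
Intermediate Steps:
m(B, x) = 21 + x
D = 19 (D = 9 + 10 = 19)
m(4, -2)*(D + 442) = (21 - 2)*(19 + 442) = 19*461 = 8759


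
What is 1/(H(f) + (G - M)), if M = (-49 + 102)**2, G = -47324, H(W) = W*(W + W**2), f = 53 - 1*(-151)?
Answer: 1/8481147 ≈ 1.1791e-7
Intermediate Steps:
f = 204 (f = 53 + 151 = 204)
M = 2809 (M = 53**2 = 2809)
1/(H(f) + (G - M)) = 1/(204**2*(1 + 204) + (-47324 - 1*2809)) = 1/(41616*205 + (-47324 - 2809)) = 1/(8531280 - 50133) = 1/8481147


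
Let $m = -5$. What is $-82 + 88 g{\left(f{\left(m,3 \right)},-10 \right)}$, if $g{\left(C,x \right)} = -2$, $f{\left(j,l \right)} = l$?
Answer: $-258$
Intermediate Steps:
$-82 + 88 g{\left(f{\left(m,3 \right)},-10 \right)} = -82 + 88 \left(-2\right) = -82 - 176 = -258$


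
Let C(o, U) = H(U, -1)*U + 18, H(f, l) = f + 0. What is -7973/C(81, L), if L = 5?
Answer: -7973/43 ≈ -185.42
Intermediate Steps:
H(f, l) = f
C(o, U) = 18 + U² (C(o, U) = U*U + 18 = U² + 18 = 18 + U²)
-7973/C(81, L) = -7973/(18 + 5²) = -7973/(18 + 25) = -7973/43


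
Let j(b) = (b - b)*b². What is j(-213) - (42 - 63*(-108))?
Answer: -6846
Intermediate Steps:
j(b) = 0 (j(b) = 0*b² = 0)
j(-213) - (42 - 63*(-108)) = 0 - (42 - 63*(-108)) = 0 - (42 + 6804) = 0 - 1*6846 = 0 - 6846 = -6846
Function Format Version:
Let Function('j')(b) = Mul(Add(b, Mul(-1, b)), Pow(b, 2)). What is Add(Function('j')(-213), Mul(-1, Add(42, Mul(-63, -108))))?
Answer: -6846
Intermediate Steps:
Function('j')(b) = 0 (Function('j')(b) = Mul(0, Pow(b, 2)) = 0)
Add(Function('j')(-213), Mul(-1, Add(42, Mul(-63, -108)))) = Add(0, Mul(-1, Add(42, Mul(-63, -108)))) = Add(0, Mul(-1, Add(42, 6804))) = Add(0, Mul(-1, 6846)) = Add(0, -6846) = -6846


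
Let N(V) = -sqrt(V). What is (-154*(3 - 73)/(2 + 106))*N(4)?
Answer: -5390/27 ≈ -199.63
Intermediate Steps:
(-154*(3 - 73)/(2 + 106))*N(4) = (-154*(3 - 73)/(2 + 106))*(-sqrt(4)) = (-(-10780)/108)*(-1*2) = -(-10780)/108*(-2) = -154*(-35/54)*(-2) = (2695/27)*(-2) = -5390/27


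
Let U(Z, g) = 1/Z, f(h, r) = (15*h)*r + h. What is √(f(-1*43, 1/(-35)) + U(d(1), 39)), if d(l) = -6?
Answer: I*√43638/42 ≈ 4.9737*I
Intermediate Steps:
f(h, r) = h + 15*h*r (f(h, r) = 15*h*r + h = h + 15*h*r)
√(f(-1*43, 1/(-35)) + U(d(1), 39)) = √((-1*43)*(1 + 15/(-35)) + 1/(-6)) = √(-43*(1 + 15*(-1/35)) - ⅙) = √(-43*(1 - 3/7) - ⅙) = √(-43*4/7 - ⅙) = √(-172/7 - ⅙) = √(-1039/42) = I*√43638/42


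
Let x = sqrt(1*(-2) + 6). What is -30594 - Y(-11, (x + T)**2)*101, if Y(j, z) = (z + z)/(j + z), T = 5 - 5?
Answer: -213350/7 ≈ -30479.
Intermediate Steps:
T = 0
x = 2 (x = sqrt(-2 + 6) = sqrt(4) = 2)
Y(j, z) = 2*z/(j + z) (Y(j, z) = (2*z)/(j + z) = 2*z/(j + z))
-30594 - Y(-11, (x + T)**2)*101 = -30594 - 2*(2 + 0)**2/(-11 + (2 + 0)**2)*101 = -30594 - 2*2**2/(-11 + 2**2)*101 = -30594 - 2*4/(-11 + 4)*101 = -30594 - 2*4/(-7)*101 = -30594 - 2*4*(-1/7)*101 = -30594 - (-8)*101/7 = -30594 - 1*(-808/7) = -30594 + 808/7 = -213350/7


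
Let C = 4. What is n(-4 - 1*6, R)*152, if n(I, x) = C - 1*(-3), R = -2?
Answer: 1064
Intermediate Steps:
n(I, x) = 7 (n(I, x) = 4 - 1*(-3) = 4 + 3 = 7)
n(-4 - 1*6, R)*152 = 7*152 = 1064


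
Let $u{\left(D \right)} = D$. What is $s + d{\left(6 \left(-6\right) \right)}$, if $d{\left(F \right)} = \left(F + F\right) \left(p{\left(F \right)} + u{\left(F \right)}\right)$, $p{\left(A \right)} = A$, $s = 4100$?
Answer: $9284$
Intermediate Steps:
$d{\left(F \right)} = 4 F^{2}$ ($d{\left(F \right)} = \left(F + F\right) \left(F + F\right) = 2 F 2 F = 4 F^{2}$)
$s + d{\left(6 \left(-6\right) \right)} = 4100 + 4 \left(6 \left(-6\right)\right)^{2} = 4100 + 4 \left(-36\right)^{2} = 4100 + 4 \cdot 1296 = 4100 + 5184 = 9284$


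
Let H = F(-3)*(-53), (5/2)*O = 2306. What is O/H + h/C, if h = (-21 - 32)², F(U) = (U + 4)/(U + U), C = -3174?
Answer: 87086543/841110 ≈ 103.54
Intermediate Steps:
O = 4612/5 (O = (⅖)*2306 = 4612/5 ≈ 922.40)
F(U) = (4 + U)/(2*U) (F(U) = (4 + U)/((2*U)) = (4 + U)*(1/(2*U)) = (4 + U)/(2*U))
h = 2809 (h = (-53)² = 2809)
H = 53/6 (H = ((½)*(4 - 3)/(-3))*(-53) = ((½)*(-⅓)*1)*(-53) = -⅙*(-53) = 53/6 ≈ 8.8333)
O/H + h/C = 4612/(5*(53/6)) + 2809/(-3174) = (4612/5)*(6/53) + 2809*(-1/3174) = 27672/265 - 2809/3174 = 87086543/841110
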